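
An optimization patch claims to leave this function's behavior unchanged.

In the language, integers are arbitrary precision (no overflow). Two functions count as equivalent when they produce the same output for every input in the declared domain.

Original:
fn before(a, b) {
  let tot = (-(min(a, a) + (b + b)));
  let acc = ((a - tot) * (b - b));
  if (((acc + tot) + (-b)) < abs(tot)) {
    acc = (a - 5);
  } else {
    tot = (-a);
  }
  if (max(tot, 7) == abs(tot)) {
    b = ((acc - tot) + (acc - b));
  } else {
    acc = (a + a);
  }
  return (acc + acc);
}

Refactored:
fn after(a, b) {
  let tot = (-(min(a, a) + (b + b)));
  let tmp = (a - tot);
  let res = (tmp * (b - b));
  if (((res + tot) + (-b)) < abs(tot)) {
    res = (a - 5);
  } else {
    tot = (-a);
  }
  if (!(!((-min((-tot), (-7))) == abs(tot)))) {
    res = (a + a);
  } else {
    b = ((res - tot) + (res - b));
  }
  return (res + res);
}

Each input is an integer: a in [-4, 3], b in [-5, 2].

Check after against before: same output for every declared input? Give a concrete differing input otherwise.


There is a counterexample at a=-4, b=-5: -16 on one side, 0 on the other.
before: tot becomes 14; next acc becomes 0; next (((acc + tot) + (-b)) < abs(tot)) evaluates to false; next tot becomes 4; next (max(tot, 7) == abs(tot)) evaluates to false; next acc becomes -8; next final value -16
after: tot becomes 14; next tmp becomes -18; next res becomes 0; next (((res + tot) + (-b)) < abs(tot)) evaluates to false; next tot becomes 4; next (!(!((-min((-tot), (-7))) == abs(tot)))) evaluates to false; next b becomes 1; next final value 0
verdict: not equivalent; witness: a=-4, b=-5


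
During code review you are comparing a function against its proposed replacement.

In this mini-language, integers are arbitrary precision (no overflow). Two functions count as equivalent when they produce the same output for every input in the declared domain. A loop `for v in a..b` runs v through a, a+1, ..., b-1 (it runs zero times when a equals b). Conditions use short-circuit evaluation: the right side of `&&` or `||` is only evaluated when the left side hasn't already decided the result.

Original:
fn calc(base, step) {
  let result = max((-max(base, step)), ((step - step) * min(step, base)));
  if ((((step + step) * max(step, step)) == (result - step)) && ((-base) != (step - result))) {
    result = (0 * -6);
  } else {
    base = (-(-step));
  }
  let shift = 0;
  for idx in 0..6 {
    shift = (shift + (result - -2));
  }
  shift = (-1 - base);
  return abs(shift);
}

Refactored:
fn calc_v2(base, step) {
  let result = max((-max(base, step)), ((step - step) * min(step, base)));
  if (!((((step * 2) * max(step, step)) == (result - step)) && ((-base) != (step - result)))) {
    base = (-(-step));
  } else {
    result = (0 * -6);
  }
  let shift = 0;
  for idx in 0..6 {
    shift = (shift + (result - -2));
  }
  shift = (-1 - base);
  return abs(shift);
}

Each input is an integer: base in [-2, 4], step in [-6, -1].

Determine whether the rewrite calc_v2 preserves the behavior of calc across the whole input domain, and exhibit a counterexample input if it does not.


This is a faithful refactor — arithmetic usage differs, constant usage differs, boolean connective usage differs, but the computed results match everywhere.
Spot check at base=-2, step=-5 — calc: result becomes 2; next ((((step + step) * max(step, step)) == (result - step)) && ((-base) != (step - result))) evaluates to false; next base becomes -5; next shift becomes 0; next at idx=0:; next shift becomes 4; next at idx=1:; next shift becomes 8; next at idx=2:; next shift becomes 12; next at idx=3:; next shift becomes 16; next at idx=4:; next shift becomes 20; next at idx=5:; next shift becomes 24; next shift becomes 4; next final value 4. calc_v2: result becomes 2; next (!((((step * 2) * max(step, step)) == (result - step)) && ((-base) != (step - result)))) evaluates to true; next base becomes -5; next shift becomes 0; next at idx=0:; next shift becomes 4; next at idx=1:; next shift becomes 8; next at idx=2:; next shift becomes 12; next at idx=3:; next shift becomes 16; next at idx=4:; next shift becomes 20; next at idx=5:; next shift becomes 24; next shift becomes 4; next final value 4. Both give 4.
Across all 42 domain points the two functions coincide.
verdict: equivalent


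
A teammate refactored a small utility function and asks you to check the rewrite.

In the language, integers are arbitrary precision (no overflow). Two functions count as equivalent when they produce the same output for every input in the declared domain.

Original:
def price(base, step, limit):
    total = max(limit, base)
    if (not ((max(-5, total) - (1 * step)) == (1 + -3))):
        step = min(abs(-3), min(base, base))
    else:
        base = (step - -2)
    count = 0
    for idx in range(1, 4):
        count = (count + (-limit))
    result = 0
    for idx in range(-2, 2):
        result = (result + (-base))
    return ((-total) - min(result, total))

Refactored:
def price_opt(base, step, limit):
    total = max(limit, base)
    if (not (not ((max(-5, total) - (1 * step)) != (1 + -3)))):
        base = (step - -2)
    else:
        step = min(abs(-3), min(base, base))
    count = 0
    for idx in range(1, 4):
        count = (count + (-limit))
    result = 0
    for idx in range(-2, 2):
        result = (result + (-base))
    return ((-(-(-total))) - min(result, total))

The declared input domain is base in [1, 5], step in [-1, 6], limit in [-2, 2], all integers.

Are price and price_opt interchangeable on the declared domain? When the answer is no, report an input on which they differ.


Evaluate both at base=1, step=0, limit=-2.
price: total = 1; (not ((max(-5, total) - (1 * step)) == (1 + -3))) -> true; step = 1; count = 0; [idx=1]; count = 2; [idx=2]; count = 4; [idx=3]; count = 6; result = 0; [idx=-2]; result = -1; [idx=-1]; result = -2; [idx=0]; result = -3; [idx=1]; result = -4; return 3
price_opt: total = 1; (not (not ((max(-5, total) - (1 * step)) != (1 + -3)))) -> true; base = 2; count = 0; [idx=1]; count = 2; [idx=2]; count = 4; [idx=3]; count = 6; result = 0; [idx=-2]; result = -2; [idx=-1]; result = -4; [idx=0]; result = -6; [idx=1]; result = -8; return 7
3 against 7: the behavior changed.
verdict: not equivalent; witness: base=1, step=0, limit=-2


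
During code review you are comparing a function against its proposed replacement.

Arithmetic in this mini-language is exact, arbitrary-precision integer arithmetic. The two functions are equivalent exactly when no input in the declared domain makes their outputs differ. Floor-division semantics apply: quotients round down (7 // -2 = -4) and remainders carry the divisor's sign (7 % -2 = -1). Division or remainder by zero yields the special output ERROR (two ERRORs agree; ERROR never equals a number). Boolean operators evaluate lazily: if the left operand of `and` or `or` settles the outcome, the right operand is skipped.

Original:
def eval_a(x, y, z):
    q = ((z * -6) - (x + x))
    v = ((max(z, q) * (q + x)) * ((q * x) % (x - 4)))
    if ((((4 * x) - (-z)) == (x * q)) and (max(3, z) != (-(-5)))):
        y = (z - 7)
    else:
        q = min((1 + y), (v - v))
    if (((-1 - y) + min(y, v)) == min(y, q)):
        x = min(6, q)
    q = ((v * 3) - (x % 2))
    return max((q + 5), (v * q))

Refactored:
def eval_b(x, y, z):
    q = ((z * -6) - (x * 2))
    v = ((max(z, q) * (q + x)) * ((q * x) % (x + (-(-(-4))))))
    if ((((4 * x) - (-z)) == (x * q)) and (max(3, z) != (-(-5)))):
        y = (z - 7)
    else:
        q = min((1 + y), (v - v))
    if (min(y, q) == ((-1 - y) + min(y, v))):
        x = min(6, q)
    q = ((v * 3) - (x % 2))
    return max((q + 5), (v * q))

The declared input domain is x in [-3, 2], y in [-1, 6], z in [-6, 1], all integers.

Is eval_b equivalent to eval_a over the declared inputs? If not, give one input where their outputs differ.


Side by side, the visible changes include: constant usage differs; arithmetic usage differs.
Tracing x=1, y=-1, z=-1: eval_a: q := 4 | v := -40 | ((((4 * x) - (-z)) == (x * q)) and (max(3, z) != (-(-5)))): false | q := 0 | (((-1 - y) + min(y, v)) == min(y, q)): false | q := -121 | result 4840 | eval_b: q := 4 | v := -40 | ((((4 * x) - (-z)) == (x * q)) and (max(3, z) != (-(-5)))): false | q := 0 | (min(y, q) == ((-1 - y) + min(y, v))): false | q := -121 | result 4840 — matching result 4840.
Checked all 384 inputs in the declared domain: the outputs agree on every one.
verdict: equivalent


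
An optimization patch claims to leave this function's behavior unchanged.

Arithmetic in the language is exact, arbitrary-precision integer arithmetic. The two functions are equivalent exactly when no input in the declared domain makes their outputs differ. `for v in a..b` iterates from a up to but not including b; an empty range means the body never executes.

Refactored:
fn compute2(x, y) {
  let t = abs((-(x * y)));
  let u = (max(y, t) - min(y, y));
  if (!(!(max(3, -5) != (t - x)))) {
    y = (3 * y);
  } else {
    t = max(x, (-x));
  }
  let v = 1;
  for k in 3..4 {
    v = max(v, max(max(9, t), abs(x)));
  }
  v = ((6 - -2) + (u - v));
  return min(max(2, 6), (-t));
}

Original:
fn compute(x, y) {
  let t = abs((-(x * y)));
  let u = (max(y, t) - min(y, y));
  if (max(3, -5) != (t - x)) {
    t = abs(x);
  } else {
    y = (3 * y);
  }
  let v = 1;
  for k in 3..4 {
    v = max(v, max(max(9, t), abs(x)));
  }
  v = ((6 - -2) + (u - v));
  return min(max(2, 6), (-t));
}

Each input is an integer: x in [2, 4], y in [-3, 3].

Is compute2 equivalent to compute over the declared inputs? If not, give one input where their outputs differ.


There is a counterexample at x=2, y=-3: -2 on one side, -6 on the other.
compute: t = 6; u = 9; (max(3, -5) != (t - x)) -> true; t = 2; v = 1; [k=3]; v = 9; v = 8; return -2
compute2: t = 6; u = 9; (!(!(max(3, -5) != (t - x)))) -> true; y = -9; v = 1; [k=3]; v = 9; v = 8; return -6
verdict: not equivalent; witness: x=2, y=-3


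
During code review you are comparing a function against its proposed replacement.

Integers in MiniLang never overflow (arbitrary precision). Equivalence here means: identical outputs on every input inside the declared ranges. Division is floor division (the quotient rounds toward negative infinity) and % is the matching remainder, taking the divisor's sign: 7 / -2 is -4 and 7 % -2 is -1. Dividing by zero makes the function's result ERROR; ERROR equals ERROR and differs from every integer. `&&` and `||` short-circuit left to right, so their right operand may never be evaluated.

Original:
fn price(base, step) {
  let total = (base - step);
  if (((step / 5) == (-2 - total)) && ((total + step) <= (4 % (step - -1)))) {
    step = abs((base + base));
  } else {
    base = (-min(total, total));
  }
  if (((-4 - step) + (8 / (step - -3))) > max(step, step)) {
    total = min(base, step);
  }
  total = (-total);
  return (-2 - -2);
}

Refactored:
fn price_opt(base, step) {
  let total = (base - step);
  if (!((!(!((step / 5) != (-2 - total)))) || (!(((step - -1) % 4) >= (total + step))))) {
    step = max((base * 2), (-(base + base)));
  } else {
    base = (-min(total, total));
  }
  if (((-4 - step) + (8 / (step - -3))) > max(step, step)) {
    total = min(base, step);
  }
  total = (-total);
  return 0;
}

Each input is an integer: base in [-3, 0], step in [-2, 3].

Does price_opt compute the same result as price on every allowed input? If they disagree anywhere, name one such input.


Not equivalent: base=-2, step=-1 separates them (ERROR vs 0).
price: total=-1, then a zero divisor aborts: ERROR
price_opt: total=-1, then (!((!(!((step / 5) != (-2 - total)))) || (!(((step - -1) % 4) >= (total + step))))) is true, then step=4, then (((-4 - step) + (8 / (step - -3))) > max(step, step)) is false, then total=1, then returns 0
verdict: not equivalent; witness: base=-2, step=-1


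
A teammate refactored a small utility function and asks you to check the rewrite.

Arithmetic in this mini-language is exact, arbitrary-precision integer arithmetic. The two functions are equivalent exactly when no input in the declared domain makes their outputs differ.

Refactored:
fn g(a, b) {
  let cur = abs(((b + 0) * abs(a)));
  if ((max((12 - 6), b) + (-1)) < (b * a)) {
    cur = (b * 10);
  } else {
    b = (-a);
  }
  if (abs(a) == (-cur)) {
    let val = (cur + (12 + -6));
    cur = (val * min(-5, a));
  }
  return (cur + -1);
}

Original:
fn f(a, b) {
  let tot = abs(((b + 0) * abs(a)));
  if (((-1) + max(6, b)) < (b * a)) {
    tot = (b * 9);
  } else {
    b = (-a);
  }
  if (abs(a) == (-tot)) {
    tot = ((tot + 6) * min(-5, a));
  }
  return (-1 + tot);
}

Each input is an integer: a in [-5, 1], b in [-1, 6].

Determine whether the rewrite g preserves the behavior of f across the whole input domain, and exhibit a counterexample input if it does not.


Run the pair on a=1, b=6.
f: tot=6, then (((-1) + max(6, b)) < (b * a)) is true, then tot=54, then (abs(a) == (-tot)) is false, then returns 53
g: cur=6, then ((max((12 - 6), b) + (-1)) < (b * a)) is true, then cur=60, then (abs(a) == (-cur)) is false, then returns 59
53 against 59: the behavior changed.
verdict: not equivalent; witness: a=1, b=6


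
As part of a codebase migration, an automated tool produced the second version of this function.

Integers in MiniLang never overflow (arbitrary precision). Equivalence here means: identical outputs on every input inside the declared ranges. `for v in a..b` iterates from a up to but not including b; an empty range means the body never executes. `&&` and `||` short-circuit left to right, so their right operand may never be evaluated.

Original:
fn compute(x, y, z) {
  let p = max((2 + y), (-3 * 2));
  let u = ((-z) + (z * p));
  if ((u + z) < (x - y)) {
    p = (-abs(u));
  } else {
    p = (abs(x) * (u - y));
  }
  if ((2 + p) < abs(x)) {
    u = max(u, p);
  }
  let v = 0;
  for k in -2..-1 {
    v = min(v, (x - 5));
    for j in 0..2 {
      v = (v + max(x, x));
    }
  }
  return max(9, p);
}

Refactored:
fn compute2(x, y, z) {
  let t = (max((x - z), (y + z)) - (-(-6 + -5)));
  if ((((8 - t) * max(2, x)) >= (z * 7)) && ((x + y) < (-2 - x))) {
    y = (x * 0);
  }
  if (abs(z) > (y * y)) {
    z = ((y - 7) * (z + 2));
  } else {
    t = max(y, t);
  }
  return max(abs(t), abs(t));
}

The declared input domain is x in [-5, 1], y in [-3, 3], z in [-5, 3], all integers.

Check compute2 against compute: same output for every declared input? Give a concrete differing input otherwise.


Evaluate both at x=-5, y=-3, z=-5.
compute: p becomes -1; next u becomes 10; next ((u + z) < (x - y)) evaluates to false; next p becomes 65; next ((2 + p) < abs(x)) evaluates to false; next v becomes 0; next at k=-2:; next v becomes -10; next at j=0:; next v becomes -15; next at j=1:; next v becomes -20; next final value 65
compute2: t becomes -11; next ((((8 - t) * max(2, x)) >= (z * 7)) && ((x + y) < (-2 - x))) evaluates to true; next y becomes 0; next (abs(z) > (y * y)) evaluates to true; next z becomes 21; next final value 11
65 against 11: the behavior changed.
verdict: not equivalent; witness: x=-5, y=-3, z=-5


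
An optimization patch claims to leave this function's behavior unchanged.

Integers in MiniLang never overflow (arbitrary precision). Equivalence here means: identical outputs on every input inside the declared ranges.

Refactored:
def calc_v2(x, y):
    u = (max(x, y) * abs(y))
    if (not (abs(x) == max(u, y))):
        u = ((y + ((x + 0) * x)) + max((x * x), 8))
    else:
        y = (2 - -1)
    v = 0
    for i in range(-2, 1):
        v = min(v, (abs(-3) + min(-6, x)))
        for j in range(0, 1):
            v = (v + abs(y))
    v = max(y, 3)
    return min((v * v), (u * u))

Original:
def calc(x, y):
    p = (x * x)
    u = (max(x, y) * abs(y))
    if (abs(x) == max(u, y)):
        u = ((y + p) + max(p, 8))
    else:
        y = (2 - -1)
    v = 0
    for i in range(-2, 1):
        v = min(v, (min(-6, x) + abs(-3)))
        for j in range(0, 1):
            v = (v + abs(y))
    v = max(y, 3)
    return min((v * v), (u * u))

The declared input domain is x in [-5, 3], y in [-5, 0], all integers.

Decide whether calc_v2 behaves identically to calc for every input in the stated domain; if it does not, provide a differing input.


There is a counterexample at x=-5, y=-1: 1 on one side, 9 on the other.
calc: p = 25; u = -1; (abs(x) == max(u, y)) -> false; y = 3; v = 0; [i=-2]; v = -3; [j=0]; v = 0; [i=-1]; v = -3; [j=0]; v = 0; [i=0]; v = -3; [j=0]; v = 0; v = 3; return 1
calc_v2: u = -1; (not (abs(x) == max(u, y))) -> true; u = 49; v = 0; [i=-2]; v = -3; [j=0]; v = -2; [i=-1]; v = -3; [j=0]; v = -2; [i=0]; v = -3; [j=0]; v = -2; v = 3; return 9
verdict: not equivalent; witness: x=-5, y=-1


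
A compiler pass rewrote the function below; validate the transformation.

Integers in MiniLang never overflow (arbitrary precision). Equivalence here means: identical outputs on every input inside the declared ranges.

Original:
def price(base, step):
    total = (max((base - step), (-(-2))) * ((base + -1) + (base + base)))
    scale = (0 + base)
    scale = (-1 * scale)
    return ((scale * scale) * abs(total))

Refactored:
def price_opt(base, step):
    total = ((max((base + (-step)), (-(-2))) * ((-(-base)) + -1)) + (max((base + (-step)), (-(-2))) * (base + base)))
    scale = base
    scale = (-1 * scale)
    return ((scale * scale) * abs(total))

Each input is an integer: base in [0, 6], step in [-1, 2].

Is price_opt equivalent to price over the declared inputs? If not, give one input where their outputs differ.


Behavior is preserved: although arithmetic usage differs, plus constant usage differs, plus min/max/abs usage differs, the outputs never diverge.
One worked example (base=6, step=-1) — price: total := 119 | scale := 6 | scale := -6 | result 4284; price_opt: total := 119 | scale := 6 | scale := -6 | result 4284; agreement on 4284.
Checked all 28 inputs in the declared domain: the outputs agree on every one.
verdict: equivalent


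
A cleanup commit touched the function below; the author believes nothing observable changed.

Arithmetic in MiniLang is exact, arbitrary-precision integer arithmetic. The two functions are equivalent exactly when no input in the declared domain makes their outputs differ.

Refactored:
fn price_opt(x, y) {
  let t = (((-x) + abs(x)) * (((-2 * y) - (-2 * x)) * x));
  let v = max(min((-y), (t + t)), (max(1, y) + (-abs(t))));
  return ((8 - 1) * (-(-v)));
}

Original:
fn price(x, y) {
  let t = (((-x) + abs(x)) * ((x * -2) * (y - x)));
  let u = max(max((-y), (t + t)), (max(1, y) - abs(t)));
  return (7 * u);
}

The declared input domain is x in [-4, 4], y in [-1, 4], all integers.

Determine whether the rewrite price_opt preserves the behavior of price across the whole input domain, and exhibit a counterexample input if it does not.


There is a counterexample at x=-4, y=-1: 2688 on one side, 7 on the other.
price: t becomes 192; next u becomes 384; next final value 2688
price_opt: t becomes 192; next v becomes 1; next final value 7
verdict: not equivalent; witness: x=-4, y=-1


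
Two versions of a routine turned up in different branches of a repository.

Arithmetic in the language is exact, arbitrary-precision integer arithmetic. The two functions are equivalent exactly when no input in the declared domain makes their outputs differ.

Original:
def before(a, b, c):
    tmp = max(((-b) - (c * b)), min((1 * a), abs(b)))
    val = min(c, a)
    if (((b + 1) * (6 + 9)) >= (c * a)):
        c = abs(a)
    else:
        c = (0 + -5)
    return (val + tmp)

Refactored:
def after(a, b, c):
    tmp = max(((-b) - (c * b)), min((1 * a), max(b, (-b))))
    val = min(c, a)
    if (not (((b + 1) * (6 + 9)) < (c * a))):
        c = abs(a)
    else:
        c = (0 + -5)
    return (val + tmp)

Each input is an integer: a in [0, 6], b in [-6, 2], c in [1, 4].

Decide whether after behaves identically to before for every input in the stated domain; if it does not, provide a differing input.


Side by side, the visible changes include: min/max/abs usage differs, comparison usage differs, boolean connective usage differs.
Tracing a=4, b=-3, c=4: before: tmp = 15; val = 4; (((b + 1) * (6 + 9)) >= (c * a)) -> false; c = -5; return 19 | after: tmp = 15; val = 4; (not (((b + 1) * (6 + 9)) < (c * a))) -> false; c = -5; return 19 — matching result 19.
Every one of the 252 inputs gives matching results.
verdict: equivalent


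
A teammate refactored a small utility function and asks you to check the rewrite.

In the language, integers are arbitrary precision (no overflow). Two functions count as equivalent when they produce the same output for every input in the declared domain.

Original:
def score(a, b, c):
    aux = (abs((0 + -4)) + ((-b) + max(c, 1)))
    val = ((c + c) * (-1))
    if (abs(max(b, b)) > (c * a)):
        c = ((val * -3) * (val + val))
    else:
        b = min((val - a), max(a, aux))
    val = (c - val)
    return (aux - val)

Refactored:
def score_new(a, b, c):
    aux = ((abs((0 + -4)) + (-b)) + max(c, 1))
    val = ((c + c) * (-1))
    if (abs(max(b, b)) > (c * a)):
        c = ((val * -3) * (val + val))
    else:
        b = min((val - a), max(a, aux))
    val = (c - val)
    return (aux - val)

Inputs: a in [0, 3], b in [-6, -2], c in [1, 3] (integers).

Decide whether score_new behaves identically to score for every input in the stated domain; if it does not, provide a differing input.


Changes here: same computation, different form; the full 60-point sweep finds no disagreement.
verdict: equivalent


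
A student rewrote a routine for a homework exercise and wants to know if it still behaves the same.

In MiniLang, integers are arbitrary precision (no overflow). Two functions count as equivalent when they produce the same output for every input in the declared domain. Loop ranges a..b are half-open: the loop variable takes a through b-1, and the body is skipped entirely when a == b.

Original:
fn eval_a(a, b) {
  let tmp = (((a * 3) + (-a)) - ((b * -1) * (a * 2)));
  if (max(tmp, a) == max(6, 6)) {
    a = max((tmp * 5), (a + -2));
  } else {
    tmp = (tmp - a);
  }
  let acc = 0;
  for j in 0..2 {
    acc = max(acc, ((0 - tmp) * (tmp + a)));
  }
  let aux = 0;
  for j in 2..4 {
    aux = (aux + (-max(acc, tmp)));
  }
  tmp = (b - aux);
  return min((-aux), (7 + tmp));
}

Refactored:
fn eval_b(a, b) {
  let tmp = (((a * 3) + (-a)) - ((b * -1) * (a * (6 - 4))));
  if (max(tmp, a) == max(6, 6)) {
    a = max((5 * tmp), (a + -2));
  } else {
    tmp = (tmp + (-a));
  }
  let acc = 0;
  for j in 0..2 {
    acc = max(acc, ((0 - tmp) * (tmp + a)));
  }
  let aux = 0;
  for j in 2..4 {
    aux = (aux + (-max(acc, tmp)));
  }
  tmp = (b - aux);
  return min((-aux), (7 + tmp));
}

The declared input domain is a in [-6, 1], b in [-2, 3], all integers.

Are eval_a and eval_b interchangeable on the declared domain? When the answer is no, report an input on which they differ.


Changes here: constant usage differs; arithmetic usage differs; the full 48-point sweep finds no disagreement.
verdict: equivalent


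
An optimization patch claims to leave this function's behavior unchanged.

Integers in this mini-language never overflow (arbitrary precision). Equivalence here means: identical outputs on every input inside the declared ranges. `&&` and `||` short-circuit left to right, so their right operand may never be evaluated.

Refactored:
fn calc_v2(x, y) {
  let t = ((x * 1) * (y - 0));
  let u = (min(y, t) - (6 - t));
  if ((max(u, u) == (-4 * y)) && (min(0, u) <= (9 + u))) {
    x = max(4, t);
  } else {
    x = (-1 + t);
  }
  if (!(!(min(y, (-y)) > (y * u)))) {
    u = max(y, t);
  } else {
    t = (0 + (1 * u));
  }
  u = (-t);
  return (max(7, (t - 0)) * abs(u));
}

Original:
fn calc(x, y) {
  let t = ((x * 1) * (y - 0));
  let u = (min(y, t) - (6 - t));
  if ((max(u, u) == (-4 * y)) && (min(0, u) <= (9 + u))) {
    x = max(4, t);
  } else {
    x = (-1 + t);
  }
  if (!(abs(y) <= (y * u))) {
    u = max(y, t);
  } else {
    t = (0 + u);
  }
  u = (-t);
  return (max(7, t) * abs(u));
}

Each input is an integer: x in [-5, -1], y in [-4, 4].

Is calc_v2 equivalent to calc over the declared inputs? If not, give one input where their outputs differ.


Run the pair on x=-4, y=-2.
calc: t = 8; u = 0; ((max(u, u) == (-4 * y)) && (min(0, u) <= (9 + u))) -> false; x = 7; (!(abs(y) <= (y * u))) -> true; u = 8; u = -8; return 64
calc_v2: t = 8; u = 0; ((max(u, u) == (-4 * y)) && (min(0, u) <= (9 + u))) -> false; x = 7; (!(!(min(y, (-y)) > (y * u)))) -> false; t = 0; u = 0; return 0
64 vs 0 — the two versions disagree here.
verdict: not equivalent; witness: x=-4, y=-2


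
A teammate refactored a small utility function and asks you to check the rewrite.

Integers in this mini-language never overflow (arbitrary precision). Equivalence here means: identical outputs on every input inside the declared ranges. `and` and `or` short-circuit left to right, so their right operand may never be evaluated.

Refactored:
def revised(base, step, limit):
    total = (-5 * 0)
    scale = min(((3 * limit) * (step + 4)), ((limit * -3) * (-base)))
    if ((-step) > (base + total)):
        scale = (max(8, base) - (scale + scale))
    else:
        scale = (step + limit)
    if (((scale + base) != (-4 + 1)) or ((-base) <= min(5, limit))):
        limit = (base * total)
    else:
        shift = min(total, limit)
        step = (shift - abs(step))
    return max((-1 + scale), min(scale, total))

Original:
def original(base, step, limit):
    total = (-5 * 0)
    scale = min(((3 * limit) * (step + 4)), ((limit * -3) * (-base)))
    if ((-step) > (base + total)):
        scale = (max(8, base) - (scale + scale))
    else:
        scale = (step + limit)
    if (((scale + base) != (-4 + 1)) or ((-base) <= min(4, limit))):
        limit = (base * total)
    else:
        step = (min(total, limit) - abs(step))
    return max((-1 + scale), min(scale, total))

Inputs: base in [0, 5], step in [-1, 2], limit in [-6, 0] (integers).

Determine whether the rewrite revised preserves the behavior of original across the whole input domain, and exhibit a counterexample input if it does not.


Equivalent. Although `4` became `5`, no input in the stated domain can expose it.
An exhaustive pass over the 168 declared inputs shows identical outputs.
Tracing base=5, step=1, limit=-2: original: total = 0; scale = -30; ((-step) > (base + total)) -> false; scale = -1; (((scale + base) != (-4 + 1)) or ((-base) <= min(4, limit))) -> true; limit = 0; return -1 | revised: total = 0; scale = -30; ((-step) > (base + total)) -> false; scale = -1; (((scale + base) != (-4 + 1)) or ((-base) <= min(5, limit))) -> true; limit = 0; return -1 — matching result -1.
verdict: equivalent


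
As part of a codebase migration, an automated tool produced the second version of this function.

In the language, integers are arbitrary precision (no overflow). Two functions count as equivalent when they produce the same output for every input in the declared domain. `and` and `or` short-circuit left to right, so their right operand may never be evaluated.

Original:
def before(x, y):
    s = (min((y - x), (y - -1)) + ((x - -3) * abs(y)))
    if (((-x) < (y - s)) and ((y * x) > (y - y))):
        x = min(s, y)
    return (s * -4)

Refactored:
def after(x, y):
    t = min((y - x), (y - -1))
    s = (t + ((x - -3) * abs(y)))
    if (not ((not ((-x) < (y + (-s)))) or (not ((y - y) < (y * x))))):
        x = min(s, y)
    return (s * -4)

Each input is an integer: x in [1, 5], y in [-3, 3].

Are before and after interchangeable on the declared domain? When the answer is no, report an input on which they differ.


Comparing the listings, the differences include: local variable names differ; boolean connective usage differs; comparison usage differs; statement counts differ; arithmetic usage differs.
One worked example (x=5, y=-1) — before: s := 2 | (((-x) < (y - s)) and ((y * x) > (y - y))): false | result -8; after: t := -6 | s := 2 | (not ((not ((-x) < (y + (-s)))) or (not ((y - y) < (y * x))))): false | result -8; agreement on -8.
An exhaustive pass over the 35 declared inputs shows identical outputs.
verdict: equivalent


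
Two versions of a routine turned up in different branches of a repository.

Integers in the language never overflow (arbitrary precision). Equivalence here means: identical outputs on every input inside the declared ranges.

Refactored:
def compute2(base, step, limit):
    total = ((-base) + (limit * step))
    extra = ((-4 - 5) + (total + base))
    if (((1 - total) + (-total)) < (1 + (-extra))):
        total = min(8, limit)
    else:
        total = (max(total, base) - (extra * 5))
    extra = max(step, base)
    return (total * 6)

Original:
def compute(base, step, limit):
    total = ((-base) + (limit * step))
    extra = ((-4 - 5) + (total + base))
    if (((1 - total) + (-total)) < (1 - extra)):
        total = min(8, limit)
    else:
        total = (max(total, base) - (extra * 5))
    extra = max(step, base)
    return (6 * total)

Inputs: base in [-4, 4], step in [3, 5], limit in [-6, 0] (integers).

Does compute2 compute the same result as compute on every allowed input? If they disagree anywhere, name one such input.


The two are interchangeable: arithmetic usage differs, and every declared input agrees.
Spot check at base=2, step=4, limit=-4 — compute: total = -18; extra = -25; (((1 - total) + (-total)) < (1 - extra)) -> false; total = 127; extra = 4; return 762. compute2: total = -18; extra = -25; (((1 - total) + (-total)) < (1 + (-extra))) -> false; total = 127; extra = 4; return 762. Both give 762.
Across all 189 domain points the two functions coincide.
verdict: equivalent


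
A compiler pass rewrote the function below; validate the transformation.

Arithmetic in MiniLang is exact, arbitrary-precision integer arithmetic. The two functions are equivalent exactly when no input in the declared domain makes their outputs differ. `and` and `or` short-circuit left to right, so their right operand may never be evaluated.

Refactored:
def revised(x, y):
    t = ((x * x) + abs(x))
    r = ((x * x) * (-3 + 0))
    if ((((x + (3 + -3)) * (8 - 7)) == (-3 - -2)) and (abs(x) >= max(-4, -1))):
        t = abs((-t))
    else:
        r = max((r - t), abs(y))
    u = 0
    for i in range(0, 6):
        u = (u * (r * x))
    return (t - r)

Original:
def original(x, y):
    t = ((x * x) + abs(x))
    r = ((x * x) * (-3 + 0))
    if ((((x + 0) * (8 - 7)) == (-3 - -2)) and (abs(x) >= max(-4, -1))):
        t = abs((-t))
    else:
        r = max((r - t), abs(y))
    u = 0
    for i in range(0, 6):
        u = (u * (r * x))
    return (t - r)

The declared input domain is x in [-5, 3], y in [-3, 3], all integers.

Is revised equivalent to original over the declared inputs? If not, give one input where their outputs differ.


Equivalent — the differences include arithmetic usage differs, and constant usage differs, yet no declared input distinguishes the two.
As a probe, take x=-1, y=0: original runs t becomes 2; next r becomes -3; next ((((x + 0) * (8 - 7)) == (-3 - -2)) and (abs(x) >= max(-4, -1))) evaluates to true; next t becomes 2; next u becomes 0; next at i=0:; next u becomes 0; next at i=1:; next u becomes 0; next at i=2:; next u becomes 0; next at i=3:; next u becomes 0; next at i=4:; next u becomes 0; next at i=5:; next u becomes 0; next final value 5; revised runs t becomes 2; next r becomes -3; next ((((x + (3 + -3)) * (8 - 7)) == (-3 - -2)) and (abs(x) >= max(-4, -1))) evaluates to true; next t becomes 2; next u becomes 0; next at i=0:; next u becomes 0; next at i=1:; next u becomes 0; next at i=2:; next u becomes 0; next at i=3:; next u becomes 0; next at i=4:; next u becomes 0; next at i=5:; next u becomes 0; next final value 5; both end at 5.
Checked all 63 inputs in the declared domain: the outputs agree on every one.
verdict: equivalent


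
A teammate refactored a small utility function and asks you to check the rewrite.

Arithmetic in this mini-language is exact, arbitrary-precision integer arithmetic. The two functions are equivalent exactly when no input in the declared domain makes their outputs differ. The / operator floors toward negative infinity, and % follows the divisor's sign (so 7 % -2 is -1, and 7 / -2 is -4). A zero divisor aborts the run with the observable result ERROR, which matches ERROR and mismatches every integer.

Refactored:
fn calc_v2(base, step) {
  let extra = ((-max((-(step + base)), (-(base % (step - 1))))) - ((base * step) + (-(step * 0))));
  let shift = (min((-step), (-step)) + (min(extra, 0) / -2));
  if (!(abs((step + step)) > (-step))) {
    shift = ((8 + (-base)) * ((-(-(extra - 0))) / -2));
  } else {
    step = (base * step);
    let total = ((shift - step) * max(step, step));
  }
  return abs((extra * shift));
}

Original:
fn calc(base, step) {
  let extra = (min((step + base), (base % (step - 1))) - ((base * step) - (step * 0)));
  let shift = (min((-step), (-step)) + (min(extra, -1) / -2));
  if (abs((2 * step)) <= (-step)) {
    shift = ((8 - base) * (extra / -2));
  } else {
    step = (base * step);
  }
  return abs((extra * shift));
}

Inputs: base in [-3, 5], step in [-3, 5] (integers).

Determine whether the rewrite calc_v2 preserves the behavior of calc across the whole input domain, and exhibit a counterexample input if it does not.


Although `-1` became `0`, no input in the stated domain can expose it; all 81 inputs agree.
verdict: equivalent


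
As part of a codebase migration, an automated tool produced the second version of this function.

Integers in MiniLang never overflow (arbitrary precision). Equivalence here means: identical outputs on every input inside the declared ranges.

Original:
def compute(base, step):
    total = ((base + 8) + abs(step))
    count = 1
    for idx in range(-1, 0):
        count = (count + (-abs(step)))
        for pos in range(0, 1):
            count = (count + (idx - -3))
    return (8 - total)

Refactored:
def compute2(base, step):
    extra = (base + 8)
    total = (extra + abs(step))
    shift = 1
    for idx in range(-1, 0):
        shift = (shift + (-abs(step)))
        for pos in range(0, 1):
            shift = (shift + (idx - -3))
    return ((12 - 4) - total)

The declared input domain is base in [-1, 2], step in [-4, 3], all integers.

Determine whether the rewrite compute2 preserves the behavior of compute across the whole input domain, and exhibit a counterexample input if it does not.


Side by side, the visible changes include: constant usage differs, local variable names differ, arithmetic usage differs, statement counts differ.
Spot check at base=0, step=-3 — compute: total = 11; count = 1; [idx=-1]; count = -2; [pos=0]; count = 0; return -3. compute2: extra = 8; total = 11; shift = 1; [idx=-1]; shift = -2; [pos=0]; shift = 0; return -3. Both give -3.
Checked all 32 inputs in the declared domain: the outputs agree on every one.
verdict: equivalent


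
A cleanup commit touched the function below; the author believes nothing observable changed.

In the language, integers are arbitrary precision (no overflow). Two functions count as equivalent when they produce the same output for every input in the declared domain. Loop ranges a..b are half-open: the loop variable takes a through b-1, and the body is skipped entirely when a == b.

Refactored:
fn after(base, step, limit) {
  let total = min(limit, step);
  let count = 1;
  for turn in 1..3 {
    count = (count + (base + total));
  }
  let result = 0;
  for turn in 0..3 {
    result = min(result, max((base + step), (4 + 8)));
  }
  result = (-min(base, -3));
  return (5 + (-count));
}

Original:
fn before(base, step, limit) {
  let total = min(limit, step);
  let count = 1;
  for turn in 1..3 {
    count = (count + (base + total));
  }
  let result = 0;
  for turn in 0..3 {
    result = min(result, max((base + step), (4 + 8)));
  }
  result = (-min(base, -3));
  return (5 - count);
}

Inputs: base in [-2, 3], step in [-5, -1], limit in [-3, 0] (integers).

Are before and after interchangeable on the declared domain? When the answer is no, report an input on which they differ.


Behavior is preserved: although arithmetic usage differs, the outputs never diverge.
One worked example (base=-2, step=-4, limit=-3) — before: total becomes -4; next count becomes 1; next at turn=1:; next count becomes -5; next at turn=2:; next count becomes -11; next result becomes 0; next at turn=0:; next result becomes 0; next at turn=1:; next result becomes 0; next at turn=2:; next result becomes 0; next result becomes 3; next final value 16; after: total becomes -4; next count becomes 1; next at turn=1:; next count becomes -5; next at turn=2:; next count becomes -11; next result becomes 0; next at turn=0:; next result becomes 0; next at turn=1:; next result becomes 0; next at turn=2:; next result becomes 0; next result becomes 3; next final value 16; agreement on 16.
Checked all 120 inputs in the declared domain: the outputs agree on every one.
verdict: equivalent


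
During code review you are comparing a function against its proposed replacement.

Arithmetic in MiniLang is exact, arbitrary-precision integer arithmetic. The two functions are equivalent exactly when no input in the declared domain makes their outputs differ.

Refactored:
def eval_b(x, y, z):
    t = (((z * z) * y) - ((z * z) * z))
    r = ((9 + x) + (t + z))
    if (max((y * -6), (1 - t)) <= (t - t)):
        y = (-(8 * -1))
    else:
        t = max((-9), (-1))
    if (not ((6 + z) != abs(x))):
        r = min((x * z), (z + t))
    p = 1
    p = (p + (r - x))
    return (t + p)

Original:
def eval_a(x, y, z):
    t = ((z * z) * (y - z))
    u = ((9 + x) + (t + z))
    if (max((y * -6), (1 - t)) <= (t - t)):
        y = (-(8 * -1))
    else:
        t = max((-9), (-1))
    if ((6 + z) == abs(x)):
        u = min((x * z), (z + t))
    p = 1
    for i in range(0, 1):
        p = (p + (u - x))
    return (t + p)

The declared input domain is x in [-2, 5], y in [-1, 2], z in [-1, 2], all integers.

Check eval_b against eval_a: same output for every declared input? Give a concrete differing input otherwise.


Reading the diff, among the changes: local variable names differ, boolean connective usage differs, arithmetic usage differs, statement counts differ, loop structure differs, comparison usage differs.
As a probe, take x=1, y=2, z=0: eval_a runs t becomes 0; next u becomes 10; next (max((y * -6), (1 - t)) <= (t - t)) evaluates to false; next t becomes -1; next ((6 + z) == abs(x)) evaluates to false; next p becomes 1; next at i=0:; next p becomes 10; next final value 9; eval_b runs t becomes 0; next r becomes 10; next (max((y * -6), (1 - t)) <= (t - t)) evaluates to false; next t becomes -1; next (not ((6 + z) != abs(x))) evaluates to false; next p becomes 1; next p becomes 10; next final value 9; both end at 9.
Sweeping the whole domain (128 inputs) finds no disagreement.
verdict: equivalent


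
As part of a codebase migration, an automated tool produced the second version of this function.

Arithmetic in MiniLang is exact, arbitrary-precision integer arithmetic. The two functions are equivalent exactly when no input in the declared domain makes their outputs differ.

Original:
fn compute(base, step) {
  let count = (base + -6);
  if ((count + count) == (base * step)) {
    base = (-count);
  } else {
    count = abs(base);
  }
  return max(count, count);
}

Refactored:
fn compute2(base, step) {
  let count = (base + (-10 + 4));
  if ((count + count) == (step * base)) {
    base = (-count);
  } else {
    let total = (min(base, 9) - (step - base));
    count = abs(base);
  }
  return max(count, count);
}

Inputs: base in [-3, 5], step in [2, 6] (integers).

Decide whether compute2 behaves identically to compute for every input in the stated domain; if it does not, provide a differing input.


Side by side, the visible changes include: constant usage differs; also arithmetic usage differs; also statement counts differ; also min/max/abs usage differs; also local variable names differ.
Spot check at base=-2, step=6 — compute: count=-8, then ((count + count) == (base * step)) is false, then count=2, then returns 2. compute2: count=-8, then ((count + count) == (step * base)) is false, then total=-10, then count=2, then returns 2. Both give 2.
Every one of the 45 inputs gives matching results.
verdict: equivalent


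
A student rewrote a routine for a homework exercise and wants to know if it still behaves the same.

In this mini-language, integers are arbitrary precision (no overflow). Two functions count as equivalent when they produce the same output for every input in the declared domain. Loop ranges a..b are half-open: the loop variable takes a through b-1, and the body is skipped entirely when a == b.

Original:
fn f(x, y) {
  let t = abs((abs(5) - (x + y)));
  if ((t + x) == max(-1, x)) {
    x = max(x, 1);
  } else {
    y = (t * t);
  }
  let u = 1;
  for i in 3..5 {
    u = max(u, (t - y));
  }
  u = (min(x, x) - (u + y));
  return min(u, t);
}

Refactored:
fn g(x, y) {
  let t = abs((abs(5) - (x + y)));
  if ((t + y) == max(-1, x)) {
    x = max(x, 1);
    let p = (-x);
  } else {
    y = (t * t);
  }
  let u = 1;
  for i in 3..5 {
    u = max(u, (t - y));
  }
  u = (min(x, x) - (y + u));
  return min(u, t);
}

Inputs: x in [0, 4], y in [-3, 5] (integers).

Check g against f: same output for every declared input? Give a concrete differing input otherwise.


These are not equivalent — on x=0, y=5 the outputs split (-5 vs -1).
f: t=0, then ((t + x) == max(-1, x)) is true, then x=1, then u=1, then (i=3), then u=1, then (i=4), then u=1, then u=-5, then returns -5
g: t=0, then ((t + y) == max(-1, x)) is false, then y=0, then u=1, then (i=3), then u=1, then (i=4), then u=1, then u=-1, then returns -1
verdict: not equivalent; witness: x=0, y=5
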